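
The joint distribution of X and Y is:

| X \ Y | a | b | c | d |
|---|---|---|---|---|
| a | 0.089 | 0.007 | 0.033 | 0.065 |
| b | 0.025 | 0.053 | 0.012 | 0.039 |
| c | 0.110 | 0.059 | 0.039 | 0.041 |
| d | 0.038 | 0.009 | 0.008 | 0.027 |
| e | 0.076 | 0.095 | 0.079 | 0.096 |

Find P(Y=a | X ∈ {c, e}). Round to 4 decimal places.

0.3126

P(X=c) = 0.110 + 0.059 + 0.039 + 0.041 = 0.249.
P(X=e) = 0.076 + 0.095 + 0.079 + 0.096 = 0.346.
P(X ∈ {c, e}) = 0.249 + 0.346 = 0.595; P(Y=a, X ∈ {c, e}) = 0.110 + 0.076 = 0.186.
P(Y=a | X ∈ {c, e}) = 0.186/0.595 = 0.3126.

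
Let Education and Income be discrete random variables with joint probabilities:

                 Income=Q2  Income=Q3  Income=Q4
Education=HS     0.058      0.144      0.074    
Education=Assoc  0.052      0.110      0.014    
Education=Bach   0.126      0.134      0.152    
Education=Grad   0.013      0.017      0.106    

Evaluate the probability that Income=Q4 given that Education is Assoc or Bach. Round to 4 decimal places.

0.2823

P(Education=Assoc) = 0.052 + 0.110 + 0.014 = 0.176.
P(Education=Bach) = 0.126 + 0.134 + 0.152 = 0.412.
P(Education ∈ {Assoc, Bach}) = 0.176 + 0.412 = 0.588; P(Income=Q4, Education ∈ {Assoc, Bach}) = 0.014 + 0.152 = 0.166.
P(Income=Q4 | Education ∈ {Assoc, Bach}) = 0.166/0.588 = 0.2823.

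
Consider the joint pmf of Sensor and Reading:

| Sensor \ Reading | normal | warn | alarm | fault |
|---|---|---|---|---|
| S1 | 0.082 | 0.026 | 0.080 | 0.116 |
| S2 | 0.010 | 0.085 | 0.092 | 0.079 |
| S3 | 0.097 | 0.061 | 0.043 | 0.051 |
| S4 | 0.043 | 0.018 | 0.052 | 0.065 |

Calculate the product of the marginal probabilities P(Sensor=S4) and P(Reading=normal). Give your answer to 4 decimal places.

P(Sensor=S4) = 0.043 + 0.018 + 0.052 + 0.065 = 0.178.
P(Reading=normal) = 0.082 + 0.010 + 0.097 + 0.043 = 0.232.
Product: 0.178 × 0.232 = 0.0413.

0.0413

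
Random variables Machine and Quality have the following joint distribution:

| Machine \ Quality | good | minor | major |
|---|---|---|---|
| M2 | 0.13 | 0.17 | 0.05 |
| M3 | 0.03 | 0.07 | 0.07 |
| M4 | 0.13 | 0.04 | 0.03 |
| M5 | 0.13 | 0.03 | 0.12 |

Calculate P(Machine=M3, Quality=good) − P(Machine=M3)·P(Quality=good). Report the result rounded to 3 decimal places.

-0.041

P(Machine=M3) = 0.03 + 0.07 + 0.07 = 0.17.
P(Quality=good) = 0.13 + 0.03 + 0.13 + 0.13 = 0.42.
P(Machine=M3, Quality=good) − P(Machine=M3)P(Quality=good) = 0.03 − 0.17×0.42 = -0.041.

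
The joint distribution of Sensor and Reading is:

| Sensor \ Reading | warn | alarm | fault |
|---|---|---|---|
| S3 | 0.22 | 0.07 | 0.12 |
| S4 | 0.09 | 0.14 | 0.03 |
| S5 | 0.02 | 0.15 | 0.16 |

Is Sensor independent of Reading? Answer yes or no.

no

P(Sensor=S5) = 0.33 and P(Reading=warn) = 0.33, so their product is 0.1089, but P(Sensor=S5, Reading=warn) = 0.02. Since these differ, Sensor and Reading are not independent.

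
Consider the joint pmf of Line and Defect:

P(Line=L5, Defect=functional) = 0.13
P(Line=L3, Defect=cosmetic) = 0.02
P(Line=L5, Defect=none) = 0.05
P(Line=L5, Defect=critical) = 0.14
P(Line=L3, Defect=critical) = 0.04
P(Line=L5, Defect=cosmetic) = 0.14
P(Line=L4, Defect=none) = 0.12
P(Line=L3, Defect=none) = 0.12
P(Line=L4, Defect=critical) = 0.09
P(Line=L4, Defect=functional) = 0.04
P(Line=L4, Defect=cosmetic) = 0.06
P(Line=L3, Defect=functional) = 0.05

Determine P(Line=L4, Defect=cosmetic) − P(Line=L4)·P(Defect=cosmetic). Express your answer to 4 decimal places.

-0.0082

P(Line=L4) = 0.12 + 0.06 + 0.04 + 0.09 = 0.31.
P(Defect=cosmetic) = 0.02 + 0.06 + 0.14 = 0.22.
P(Line=L4, Defect=cosmetic) − P(Line=L4)P(Defect=cosmetic) = 0.06 − 0.31×0.22 = -0.0082.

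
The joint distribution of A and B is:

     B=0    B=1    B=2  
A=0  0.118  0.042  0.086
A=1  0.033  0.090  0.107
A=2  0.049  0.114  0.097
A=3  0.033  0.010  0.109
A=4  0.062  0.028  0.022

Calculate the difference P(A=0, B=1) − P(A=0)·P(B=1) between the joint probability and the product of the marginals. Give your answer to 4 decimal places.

P(A=0) = 0.118 + 0.042 + 0.086 = 0.246.
P(B=1) = 0.042 + 0.090 + 0.114 + 0.010 + 0.028 = 0.284.
P(A=0, B=1) − P(A=0)P(B=1) = 0.042 − 0.246×0.284 = -0.0279.

-0.0279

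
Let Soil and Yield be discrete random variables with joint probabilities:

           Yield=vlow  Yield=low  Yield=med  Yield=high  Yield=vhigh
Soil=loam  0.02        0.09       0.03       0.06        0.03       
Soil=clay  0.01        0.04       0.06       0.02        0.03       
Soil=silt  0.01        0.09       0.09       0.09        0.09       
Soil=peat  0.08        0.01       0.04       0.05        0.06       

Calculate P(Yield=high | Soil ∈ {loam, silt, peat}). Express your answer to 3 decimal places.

0.238

P(Soil=loam) = 0.02 + 0.09 + 0.03 + 0.06 + 0.03 = 0.23.
P(Soil=silt) = 0.01 + 0.09 + 0.09 + 0.09 + 0.09 = 0.37.
P(Soil=peat) = 0.08 + 0.01 + 0.04 + 0.05 + 0.06 = 0.24.
P(Soil ∈ {loam, silt, peat}) = 0.23 + 0.37 + 0.24 = 0.84; P(Yield=high, Soil ∈ {loam, silt, peat}) = 0.06 + 0.09 + 0.05 = 0.20.
P(Yield=high | Soil ∈ {loam, silt, peat}) = 0.20/0.84 = 0.238.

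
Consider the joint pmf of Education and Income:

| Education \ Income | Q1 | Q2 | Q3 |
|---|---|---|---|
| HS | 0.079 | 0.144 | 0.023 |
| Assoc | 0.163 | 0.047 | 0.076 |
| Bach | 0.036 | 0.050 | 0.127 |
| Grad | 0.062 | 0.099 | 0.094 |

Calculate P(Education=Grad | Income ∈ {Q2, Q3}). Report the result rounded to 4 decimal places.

P(Income=Q2) = 0.144 + 0.047 + 0.050 + 0.099 = 0.340.
P(Income=Q3) = 0.023 + 0.076 + 0.127 + 0.094 = 0.320.
P(Income ∈ {Q2, Q3}) = 0.340 + 0.320 = 0.660; P(Education=Grad, Income ∈ {Q2, Q3}) = 0.099 + 0.094 = 0.193.
P(Education=Grad | Income ∈ {Q2, Q3}) = 0.193/0.660 = 0.2924.

0.2924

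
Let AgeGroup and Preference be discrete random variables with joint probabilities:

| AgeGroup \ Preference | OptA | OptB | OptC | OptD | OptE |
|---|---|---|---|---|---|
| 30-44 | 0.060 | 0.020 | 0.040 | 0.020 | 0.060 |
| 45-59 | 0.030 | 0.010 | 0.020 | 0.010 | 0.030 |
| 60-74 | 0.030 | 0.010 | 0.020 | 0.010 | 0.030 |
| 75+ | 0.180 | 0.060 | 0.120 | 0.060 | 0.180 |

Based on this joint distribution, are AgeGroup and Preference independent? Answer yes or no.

yes

Every cell satisfies P(AgeGroup,Preference) = P(AgeGroup)·P(Preference). For instance P(AgeGroup=60-74) = 0.100, P(Preference=OptA) = 0.300, and 0.100×0.300 = 0.030 matches the joint entry. So AgeGroup and Preference are independent.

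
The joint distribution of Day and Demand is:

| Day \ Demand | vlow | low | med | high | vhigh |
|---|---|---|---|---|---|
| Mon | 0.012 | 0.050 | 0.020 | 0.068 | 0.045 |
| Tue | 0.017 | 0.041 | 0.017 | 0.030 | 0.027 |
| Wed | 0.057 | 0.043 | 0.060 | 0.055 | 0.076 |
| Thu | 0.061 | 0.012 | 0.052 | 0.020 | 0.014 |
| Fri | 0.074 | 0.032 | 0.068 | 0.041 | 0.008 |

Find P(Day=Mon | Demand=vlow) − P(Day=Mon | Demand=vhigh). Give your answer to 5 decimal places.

P(Demand=vlow) = 0.012 + 0.017 + 0.057 + 0.061 + 0.074 = 0.221; P(Day=Mon | Demand=vlow) = 0.012/0.221 = 0.054299.
P(Demand=vhigh) = 0.045 + 0.027 + 0.076 + 0.014 + 0.008 = 0.170; P(Day=Mon | Demand=vhigh) = 0.045/0.170 = 0.264706.
Difference = -0.21041.

-0.21041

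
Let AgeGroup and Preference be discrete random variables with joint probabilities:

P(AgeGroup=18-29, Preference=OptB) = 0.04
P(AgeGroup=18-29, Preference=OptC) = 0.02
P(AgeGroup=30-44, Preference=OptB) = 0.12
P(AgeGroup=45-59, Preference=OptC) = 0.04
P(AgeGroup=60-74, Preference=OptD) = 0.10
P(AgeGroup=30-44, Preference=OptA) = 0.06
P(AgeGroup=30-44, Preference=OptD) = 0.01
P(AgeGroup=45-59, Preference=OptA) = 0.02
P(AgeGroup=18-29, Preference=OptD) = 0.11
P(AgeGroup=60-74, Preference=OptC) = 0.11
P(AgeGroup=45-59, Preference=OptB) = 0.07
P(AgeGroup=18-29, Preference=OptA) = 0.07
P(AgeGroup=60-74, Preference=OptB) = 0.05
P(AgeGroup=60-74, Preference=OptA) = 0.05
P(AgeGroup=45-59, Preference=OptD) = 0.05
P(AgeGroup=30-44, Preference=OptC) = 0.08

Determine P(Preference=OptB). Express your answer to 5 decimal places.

P(Preference=OptB) = 0.04 + 0.12 + 0.07 + 0.05 = 0.28.

0.28000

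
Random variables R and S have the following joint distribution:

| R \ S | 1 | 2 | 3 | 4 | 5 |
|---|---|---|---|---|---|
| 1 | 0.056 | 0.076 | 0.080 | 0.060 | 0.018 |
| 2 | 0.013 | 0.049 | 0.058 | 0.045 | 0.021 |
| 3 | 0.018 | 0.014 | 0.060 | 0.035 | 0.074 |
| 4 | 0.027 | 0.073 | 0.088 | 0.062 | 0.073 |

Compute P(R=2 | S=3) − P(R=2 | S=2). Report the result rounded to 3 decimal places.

-0.028

P(S=3) = 0.080 + 0.058 + 0.060 + 0.088 = 0.286; P(R=2 | S=3) = 0.058/0.286 = 0.2028.
P(S=2) = 0.076 + 0.049 + 0.014 + 0.073 = 0.212; P(R=2 | S=2) = 0.049/0.212 = 0.2311.
Difference = -0.028.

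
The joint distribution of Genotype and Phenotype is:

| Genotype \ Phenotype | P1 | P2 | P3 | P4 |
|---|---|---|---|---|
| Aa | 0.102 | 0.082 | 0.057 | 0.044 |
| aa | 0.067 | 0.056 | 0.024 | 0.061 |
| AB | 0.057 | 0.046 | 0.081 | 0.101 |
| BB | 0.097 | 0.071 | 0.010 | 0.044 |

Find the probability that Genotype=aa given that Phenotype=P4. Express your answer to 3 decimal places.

0.244

P(Phenotype=P4) = 0.044 + 0.061 + 0.101 + 0.044 = 0.250.
P(Genotype=aa | Phenotype=P4) = 0.061/0.250 = 0.244.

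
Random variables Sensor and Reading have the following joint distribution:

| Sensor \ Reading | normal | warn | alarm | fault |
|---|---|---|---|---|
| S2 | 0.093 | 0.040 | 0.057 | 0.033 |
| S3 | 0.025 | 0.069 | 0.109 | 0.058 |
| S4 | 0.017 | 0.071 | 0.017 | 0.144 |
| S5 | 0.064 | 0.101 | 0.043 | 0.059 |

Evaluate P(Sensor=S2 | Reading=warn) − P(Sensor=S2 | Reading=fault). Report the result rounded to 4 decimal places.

P(Reading=warn) = 0.040 + 0.069 + 0.071 + 0.101 = 0.281; P(Sensor=S2 | Reading=warn) = 0.040/0.281 = 0.14235.
P(Reading=fault) = 0.033 + 0.058 + 0.144 + 0.059 = 0.294; P(Sensor=S2 | Reading=fault) = 0.033/0.294 = 0.11224.
Difference = 0.0301.

0.0301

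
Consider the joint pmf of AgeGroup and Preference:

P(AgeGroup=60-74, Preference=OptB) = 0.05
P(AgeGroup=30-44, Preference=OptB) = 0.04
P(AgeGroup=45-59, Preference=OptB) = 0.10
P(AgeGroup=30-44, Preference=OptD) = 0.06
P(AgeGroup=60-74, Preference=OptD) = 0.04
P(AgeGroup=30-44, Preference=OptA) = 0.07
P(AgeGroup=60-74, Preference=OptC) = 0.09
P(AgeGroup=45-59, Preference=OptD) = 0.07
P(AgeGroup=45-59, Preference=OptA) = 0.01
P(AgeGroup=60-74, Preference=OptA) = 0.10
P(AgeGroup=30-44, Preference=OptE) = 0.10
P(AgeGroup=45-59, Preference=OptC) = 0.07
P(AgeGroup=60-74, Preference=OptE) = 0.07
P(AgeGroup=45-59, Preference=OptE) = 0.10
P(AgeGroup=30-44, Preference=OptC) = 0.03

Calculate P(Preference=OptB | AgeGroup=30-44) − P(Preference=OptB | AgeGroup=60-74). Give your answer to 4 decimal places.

-0.0095

P(AgeGroup=30-44) = 0.07 + 0.04 + 0.03 + 0.06 + 0.10 = 0.30; P(Preference=OptB | AgeGroup=30-44) = 0.04/0.30 = 0.13333.
P(AgeGroup=60-74) = 0.10 + 0.05 + 0.09 + 0.04 + 0.07 = 0.35; P(Preference=OptB | AgeGroup=60-74) = 0.05/0.35 = 0.14286.
Difference = -0.0095.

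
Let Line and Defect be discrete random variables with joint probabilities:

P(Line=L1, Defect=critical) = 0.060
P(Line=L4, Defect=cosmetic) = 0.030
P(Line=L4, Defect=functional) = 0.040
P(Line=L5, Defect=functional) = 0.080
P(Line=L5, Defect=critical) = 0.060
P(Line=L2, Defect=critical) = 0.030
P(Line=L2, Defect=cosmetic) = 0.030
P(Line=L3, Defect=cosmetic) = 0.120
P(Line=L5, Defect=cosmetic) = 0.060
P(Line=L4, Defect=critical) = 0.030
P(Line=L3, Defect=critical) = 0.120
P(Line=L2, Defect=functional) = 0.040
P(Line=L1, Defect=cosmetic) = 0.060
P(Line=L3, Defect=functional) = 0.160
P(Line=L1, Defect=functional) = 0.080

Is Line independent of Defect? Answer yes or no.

yes

Every cell satisfies P(Line,Defect) = P(Line)·P(Defect). For instance P(Line=L5) = 0.200, P(Defect=functional) = 0.400, and 0.200×0.400 = 0.080 matches the joint entry. So Line and Defect are independent.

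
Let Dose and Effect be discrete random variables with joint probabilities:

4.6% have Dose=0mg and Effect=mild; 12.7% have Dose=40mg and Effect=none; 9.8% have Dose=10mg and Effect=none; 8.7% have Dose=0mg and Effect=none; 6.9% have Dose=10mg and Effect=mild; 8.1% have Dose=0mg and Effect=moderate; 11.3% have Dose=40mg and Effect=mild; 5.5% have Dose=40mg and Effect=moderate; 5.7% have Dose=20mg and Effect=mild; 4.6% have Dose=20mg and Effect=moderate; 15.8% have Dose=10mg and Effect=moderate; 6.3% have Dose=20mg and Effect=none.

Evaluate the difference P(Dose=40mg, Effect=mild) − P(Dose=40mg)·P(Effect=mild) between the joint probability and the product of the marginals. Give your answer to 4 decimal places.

P(Dose=40mg) = 0.127 + 0.113 + 0.055 = 0.295.
P(Effect=mild) = 0.046 + 0.069 + 0.057 + 0.113 = 0.285.
P(Dose=40mg, Effect=mild) − P(Dose=40mg)P(Effect=mild) = 0.113 − 0.295×0.285 = 0.0289.

0.0289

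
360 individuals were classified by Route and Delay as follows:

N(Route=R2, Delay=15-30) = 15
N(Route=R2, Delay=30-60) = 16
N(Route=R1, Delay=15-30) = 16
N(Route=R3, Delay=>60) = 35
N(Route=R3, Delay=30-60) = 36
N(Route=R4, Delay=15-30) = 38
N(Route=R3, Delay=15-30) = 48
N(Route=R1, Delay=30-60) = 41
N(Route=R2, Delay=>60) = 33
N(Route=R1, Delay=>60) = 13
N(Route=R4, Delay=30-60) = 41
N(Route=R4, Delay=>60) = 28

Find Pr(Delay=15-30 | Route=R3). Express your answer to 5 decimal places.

0.40336

Total with Route=R3: 48 + 36 + 35 = 119.
P(Delay=15-30 | Route=R3) = 48/119 = 0.40336.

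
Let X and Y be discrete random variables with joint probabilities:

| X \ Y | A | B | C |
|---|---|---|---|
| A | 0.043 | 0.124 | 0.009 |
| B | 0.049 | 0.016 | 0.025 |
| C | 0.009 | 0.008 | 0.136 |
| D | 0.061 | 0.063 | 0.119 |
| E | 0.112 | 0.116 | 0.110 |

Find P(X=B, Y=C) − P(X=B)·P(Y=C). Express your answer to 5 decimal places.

-0.01091

P(X=B) = 0.049 + 0.016 + 0.025 = 0.090.
P(Y=C) = 0.009 + 0.025 + 0.136 + 0.119 + 0.110 = 0.399.
P(X=B, Y=C) − P(X=B)P(Y=C) = 0.025 − 0.090×0.399 = -0.01091.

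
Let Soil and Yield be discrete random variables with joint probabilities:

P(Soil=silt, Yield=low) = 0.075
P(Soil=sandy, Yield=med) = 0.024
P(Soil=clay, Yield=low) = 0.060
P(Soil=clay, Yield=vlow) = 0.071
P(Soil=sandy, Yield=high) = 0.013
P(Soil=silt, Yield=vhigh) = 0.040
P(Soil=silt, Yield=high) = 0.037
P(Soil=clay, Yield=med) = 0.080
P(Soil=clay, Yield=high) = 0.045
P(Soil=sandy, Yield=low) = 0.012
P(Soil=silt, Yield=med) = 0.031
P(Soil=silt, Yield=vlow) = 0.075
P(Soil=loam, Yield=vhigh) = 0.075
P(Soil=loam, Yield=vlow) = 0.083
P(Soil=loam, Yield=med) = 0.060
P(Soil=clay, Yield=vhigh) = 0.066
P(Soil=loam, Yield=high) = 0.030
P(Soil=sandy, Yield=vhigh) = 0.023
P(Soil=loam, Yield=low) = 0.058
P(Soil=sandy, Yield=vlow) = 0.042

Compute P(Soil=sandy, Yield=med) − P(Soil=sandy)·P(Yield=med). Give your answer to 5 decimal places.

0.00177

P(Soil=sandy) = 0.042 + 0.012 + 0.024 + 0.013 + 0.023 = 0.114.
P(Yield=med) = 0.024 + 0.060 + 0.080 + 0.031 = 0.195.
P(Soil=sandy, Yield=med) − P(Soil=sandy)P(Yield=med) = 0.024 − 0.114×0.195 = 0.00177.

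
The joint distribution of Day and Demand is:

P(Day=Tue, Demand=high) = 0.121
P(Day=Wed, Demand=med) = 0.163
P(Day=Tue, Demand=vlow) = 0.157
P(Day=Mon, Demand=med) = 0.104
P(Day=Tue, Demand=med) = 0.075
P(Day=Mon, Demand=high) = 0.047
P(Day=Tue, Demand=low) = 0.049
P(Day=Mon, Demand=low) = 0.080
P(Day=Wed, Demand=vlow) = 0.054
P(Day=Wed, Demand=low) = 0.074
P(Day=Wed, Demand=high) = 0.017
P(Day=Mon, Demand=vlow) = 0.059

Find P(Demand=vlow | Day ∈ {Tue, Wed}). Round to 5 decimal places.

P(Day=Tue) = 0.157 + 0.049 + 0.075 + 0.121 = 0.402.
P(Day=Wed) = 0.054 + 0.074 + 0.163 + 0.017 = 0.308.
P(Day ∈ {Tue, Wed}) = 0.402 + 0.308 = 0.710; P(Demand=vlow, Day ∈ {Tue, Wed}) = 0.157 + 0.054 = 0.211.
P(Demand=vlow | Day ∈ {Tue, Wed}) = 0.211/0.710 = 0.29718.

0.29718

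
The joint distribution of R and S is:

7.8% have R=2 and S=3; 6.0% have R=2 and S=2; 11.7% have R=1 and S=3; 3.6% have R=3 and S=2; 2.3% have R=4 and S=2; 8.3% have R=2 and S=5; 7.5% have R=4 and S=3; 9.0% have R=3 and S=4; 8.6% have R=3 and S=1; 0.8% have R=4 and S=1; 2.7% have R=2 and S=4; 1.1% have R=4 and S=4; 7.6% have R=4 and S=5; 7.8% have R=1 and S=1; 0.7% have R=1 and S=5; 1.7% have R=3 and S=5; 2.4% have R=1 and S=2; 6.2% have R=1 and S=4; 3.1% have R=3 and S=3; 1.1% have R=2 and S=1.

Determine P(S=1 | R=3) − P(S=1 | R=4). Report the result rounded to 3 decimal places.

P(R=3) = 0.086 + 0.036 + 0.031 + 0.090 + 0.017 = 0.260; P(S=1 | R=3) = 0.086/0.260 = 0.3308.
P(R=4) = 0.008 + 0.023 + 0.075 + 0.011 + 0.076 = 0.193; P(S=1 | R=4) = 0.008/0.193 = 0.0415.
Difference = 0.289.

0.289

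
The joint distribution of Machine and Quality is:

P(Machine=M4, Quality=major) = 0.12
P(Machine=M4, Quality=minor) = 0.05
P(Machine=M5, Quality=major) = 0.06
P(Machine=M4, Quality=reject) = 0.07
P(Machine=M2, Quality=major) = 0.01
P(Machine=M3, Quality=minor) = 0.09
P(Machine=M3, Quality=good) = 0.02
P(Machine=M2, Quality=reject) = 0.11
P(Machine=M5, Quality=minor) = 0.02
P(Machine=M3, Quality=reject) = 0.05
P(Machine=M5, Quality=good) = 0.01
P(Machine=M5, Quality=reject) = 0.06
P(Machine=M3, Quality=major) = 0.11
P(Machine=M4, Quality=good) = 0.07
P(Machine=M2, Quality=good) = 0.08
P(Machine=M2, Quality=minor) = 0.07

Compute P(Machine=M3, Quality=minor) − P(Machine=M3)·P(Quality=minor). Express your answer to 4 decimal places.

P(Machine=M3) = 0.02 + 0.09 + 0.11 + 0.05 = 0.27.
P(Quality=minor) = 0.07 + 0.09 + 0.05 + 0.02 = 0.23.
P(Machine=M3, Quality=minor) − P(Machine=M3)P(Quality=minor) = 0.09 − 0.27×0.23 = 0.0279.

0.0279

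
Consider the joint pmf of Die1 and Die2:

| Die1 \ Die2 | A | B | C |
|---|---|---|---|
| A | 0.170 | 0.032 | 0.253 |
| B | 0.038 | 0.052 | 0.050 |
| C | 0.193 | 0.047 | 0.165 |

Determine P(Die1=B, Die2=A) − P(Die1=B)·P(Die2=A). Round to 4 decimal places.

P(Die1=B) = 0.038 + 0.052 + 0.050 = 0.140.
P(Die2=A) = 0.170 + 0.038 + 0.193 = 0.401.
P(Die1=B, Die2=A) − P(Die1=B)P(Die2=A) = 0.038 − 0.140×0.401 = -0.0181.

-0.0181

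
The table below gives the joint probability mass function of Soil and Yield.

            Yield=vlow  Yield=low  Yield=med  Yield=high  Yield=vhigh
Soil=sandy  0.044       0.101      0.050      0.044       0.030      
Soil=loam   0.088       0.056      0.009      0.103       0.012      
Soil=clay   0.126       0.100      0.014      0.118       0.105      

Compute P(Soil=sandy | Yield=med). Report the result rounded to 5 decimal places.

0.68493

P(Yield=med) = 0.050 + 0.009 + 0.014 = 0.073.
P(Soil=sandy | Yield=med) = 0.050/0.073 = 0.68493.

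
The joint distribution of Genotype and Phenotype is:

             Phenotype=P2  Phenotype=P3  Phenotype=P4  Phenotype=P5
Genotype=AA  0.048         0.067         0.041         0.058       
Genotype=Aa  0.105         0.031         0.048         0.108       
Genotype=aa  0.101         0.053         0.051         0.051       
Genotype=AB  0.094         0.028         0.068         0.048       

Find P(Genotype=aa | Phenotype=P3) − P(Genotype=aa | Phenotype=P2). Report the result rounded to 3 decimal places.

0.006

P(Phenotype=P3) = 0.067 + 0.031 + 0.053 + 0.028 = 0.179; P(Genotype=aa | Phenotype=P3) = 0.053/0.179 = 0.2961.
P(Phenotype=P2) = 0.048 + 0.105 + 0.101 + 0.094 = 0.348; P(Genotype=aa | Phenotype=P2) = 0.101/0.348 = 0.2902.
Difference = 0.006.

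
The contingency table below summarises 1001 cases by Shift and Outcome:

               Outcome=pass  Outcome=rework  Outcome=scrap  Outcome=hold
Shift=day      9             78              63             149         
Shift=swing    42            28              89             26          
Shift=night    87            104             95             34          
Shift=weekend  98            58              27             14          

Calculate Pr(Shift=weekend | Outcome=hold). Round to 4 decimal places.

0.0628

Total with Outcome=hold: 149 + 26 + 34 + 14 = 223.
P(Shift=weekend | Outcome=hold) = 14/223 = 0.0628.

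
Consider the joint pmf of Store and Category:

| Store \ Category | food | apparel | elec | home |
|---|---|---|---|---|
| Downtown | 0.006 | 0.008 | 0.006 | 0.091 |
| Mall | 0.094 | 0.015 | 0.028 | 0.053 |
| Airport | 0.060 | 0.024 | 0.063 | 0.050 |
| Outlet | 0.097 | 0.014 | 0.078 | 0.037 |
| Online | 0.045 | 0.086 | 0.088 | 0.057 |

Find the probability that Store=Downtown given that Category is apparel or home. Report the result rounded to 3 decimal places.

0.228

P(Category=apparel) = 0.008 + 0.015 + 0.024 + 0.014 + 0.086 = 0.147.
P(Category=home) = 0.091 + 0.053 + 0.050 + 0.037 + 0.057 = 0.288.
P(Category ∈ {apparel, home}) = 0.147 + 0.288 = 0.435; P(Store=Downtown, Category ∈ {apparel, home}) = 0.008 + 0.091 = 0.099.
P(Store=Downtown | Category ∈ {apparel, home}) = 0.099/0.435 = 0.228.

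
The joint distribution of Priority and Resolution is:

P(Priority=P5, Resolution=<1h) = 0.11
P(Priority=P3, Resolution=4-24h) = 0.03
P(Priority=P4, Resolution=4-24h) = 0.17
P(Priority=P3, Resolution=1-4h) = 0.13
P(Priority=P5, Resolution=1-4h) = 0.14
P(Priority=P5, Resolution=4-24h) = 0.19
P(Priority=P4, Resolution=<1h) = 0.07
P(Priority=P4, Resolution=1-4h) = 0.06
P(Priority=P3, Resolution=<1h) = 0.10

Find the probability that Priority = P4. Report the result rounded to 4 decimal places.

P(Priority=P4) = 0.07 + 0.06 + 0.17 = 0.30.

0.3000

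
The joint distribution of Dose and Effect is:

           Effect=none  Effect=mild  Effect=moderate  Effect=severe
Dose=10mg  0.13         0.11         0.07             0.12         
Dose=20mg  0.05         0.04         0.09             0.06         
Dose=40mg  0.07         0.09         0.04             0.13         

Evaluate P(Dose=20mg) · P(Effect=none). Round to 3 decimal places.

0.060

P(Dose=20mg) = 0.05 + 0.04 + 0.09 + 0.06 = 0.24.
P(Effect=none) = 0.13 + 0.05 + 0.07 = 0.25.
Product: 0.24 × 0.25 = 0.060.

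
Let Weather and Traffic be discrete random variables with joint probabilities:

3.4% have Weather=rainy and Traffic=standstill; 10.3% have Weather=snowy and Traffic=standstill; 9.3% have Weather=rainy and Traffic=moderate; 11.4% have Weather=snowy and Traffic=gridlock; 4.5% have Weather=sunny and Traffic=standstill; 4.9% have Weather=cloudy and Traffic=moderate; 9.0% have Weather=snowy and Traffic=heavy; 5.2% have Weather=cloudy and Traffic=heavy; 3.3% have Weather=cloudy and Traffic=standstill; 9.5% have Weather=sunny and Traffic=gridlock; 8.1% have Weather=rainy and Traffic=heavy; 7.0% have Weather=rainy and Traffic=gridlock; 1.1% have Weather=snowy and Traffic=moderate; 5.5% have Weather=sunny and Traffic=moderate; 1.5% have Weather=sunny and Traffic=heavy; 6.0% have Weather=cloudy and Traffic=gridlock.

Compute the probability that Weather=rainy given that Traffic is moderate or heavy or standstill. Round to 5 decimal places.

0.31467

P(Traffic=moderate) = 0.055 + 0.049 + 0.093 + 0.011 = 0.208.
P(Traffic=heavy) = 0.015 + 0.052 + 0.081 + 0.090 = 0.238.
P(Traffic=standstill) = 0.045 + 0.033 + 0.034 + 0.103 = 0.215.
P(Traffic ∈ {moderate, heavy, standstill}) = 0.208 + 0.238 + 0.215 = 0.661; P(Weather=rainy, Traffic ∈ {moderate, heavy, standstill}) = 0.093 + 0.081 + 0.034 = 0.208.
P(Weather=rainy | Traffic ∈ {moderate, heavy, standstill}) = 0.208/0.661 = 0.31467.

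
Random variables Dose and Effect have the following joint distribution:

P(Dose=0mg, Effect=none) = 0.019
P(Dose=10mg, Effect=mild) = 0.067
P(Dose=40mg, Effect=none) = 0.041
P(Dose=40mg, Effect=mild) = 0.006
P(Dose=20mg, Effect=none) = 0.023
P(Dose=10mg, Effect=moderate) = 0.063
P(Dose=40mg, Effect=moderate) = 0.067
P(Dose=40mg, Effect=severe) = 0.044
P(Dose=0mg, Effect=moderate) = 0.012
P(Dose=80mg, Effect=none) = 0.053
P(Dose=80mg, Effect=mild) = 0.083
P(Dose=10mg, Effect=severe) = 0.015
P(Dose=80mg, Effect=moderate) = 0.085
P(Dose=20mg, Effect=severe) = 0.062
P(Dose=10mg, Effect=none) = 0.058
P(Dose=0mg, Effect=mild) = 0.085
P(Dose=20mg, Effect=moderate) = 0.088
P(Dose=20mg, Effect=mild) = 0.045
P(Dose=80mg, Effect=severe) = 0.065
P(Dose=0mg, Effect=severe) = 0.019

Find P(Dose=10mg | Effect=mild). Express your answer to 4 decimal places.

P(Effect=mild) = 0.085 + 0.067 + 0.045 + 0.006 + 0.083 = 0.286.
P(Dose=10mg | Effect=mild) = 0.067/0.286 = 0.2343.

0.2343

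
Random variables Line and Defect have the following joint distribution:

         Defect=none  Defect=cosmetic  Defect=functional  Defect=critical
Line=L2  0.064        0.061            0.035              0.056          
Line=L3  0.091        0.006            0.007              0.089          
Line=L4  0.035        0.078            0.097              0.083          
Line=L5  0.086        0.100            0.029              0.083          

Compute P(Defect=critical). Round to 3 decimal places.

P(Defect=critical) = 0.056 + 0.089 + 0.083 + 0.083 = 0.311.

0.311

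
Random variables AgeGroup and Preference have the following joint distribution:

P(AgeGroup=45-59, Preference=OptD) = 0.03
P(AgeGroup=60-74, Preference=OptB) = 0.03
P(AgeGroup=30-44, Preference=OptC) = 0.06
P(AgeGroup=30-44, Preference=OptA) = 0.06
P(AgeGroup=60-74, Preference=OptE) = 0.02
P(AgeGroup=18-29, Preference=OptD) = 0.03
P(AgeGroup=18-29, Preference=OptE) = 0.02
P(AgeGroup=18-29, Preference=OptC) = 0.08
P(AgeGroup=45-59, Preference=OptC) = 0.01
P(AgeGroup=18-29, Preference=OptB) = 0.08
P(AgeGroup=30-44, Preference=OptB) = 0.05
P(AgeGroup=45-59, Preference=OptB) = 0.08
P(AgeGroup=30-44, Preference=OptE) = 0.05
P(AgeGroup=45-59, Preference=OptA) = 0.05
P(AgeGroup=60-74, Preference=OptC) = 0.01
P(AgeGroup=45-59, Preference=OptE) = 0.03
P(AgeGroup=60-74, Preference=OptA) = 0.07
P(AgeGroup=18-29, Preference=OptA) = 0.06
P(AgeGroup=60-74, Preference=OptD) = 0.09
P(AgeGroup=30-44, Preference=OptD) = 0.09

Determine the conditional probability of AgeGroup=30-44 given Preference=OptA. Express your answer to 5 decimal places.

0.25000

P(Preference=OptA) = 0.06 + 0.06 + 0.05 + 0.07 = 0.24.
P(AgeGroup=30-44 | Preference=OptA) = 0.06/0.24 = 0.25000.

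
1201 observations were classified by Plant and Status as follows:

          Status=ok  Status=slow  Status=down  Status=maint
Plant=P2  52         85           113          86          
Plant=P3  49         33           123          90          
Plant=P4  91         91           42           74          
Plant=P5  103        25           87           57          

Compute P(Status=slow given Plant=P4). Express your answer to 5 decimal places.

0.30537

Total with Plant=P4: 91 + 91 + 42 + 74 = 298.
P(Status=slow | Plant=P4) = 91/298 = 0.30537.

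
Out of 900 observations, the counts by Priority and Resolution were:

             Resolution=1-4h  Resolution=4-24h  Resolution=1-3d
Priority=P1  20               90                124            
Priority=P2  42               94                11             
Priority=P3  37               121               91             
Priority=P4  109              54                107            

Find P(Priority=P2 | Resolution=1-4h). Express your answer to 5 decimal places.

Total with Resolution=1-4h: 20 + 42 + 37 + 109 = 208.
P(Priority=P2 | Resolution=1-4h) = 42/208 = 0.20192.

0.20192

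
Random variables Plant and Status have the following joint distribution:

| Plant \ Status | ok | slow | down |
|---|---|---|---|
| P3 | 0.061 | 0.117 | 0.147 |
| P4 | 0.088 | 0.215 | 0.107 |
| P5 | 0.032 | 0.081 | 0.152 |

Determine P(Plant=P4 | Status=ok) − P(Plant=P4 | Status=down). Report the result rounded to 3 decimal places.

P(Status=ok) = 0.061 + 0.088 + 0.032 = 0.181; P(Plant=P4 | Status=ok) = 0.088/0.181 = 0.4862.
P(Status=down) = 0.147 + 0.107 + 0.152 = 0.406; P(Plant=P4 | Status=down) = 0.107/0.406 = 0.2635.
Difference = 0.223.

0.223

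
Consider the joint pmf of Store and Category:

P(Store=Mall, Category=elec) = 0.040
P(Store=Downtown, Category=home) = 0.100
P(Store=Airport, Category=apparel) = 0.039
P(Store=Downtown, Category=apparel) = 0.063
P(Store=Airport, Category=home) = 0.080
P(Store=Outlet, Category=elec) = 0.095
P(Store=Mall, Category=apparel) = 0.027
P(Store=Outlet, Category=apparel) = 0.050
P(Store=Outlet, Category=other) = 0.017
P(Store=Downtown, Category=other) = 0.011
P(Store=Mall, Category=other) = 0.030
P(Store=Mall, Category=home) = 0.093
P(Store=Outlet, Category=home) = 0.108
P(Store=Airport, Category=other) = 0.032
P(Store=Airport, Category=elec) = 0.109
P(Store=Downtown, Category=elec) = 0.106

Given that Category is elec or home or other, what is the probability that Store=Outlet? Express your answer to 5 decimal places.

P(Category=elec) = 0.106 + 0.040 + 0.109 + 0.095 = 0.350.
P(Category=home) = 0.100 + 0.093 + 0.080 + 0.108 = 0.381.
P(Category=other) = 0.011 + 0.030 + 0.032 + 0.017 = 0.090.
P(Category ∈ {elec, home, other}) = 0.350 + 0.381 + 0.090 = 0.821; P(Store=Outlet, Category ∈ {elec, home, other}) = 0.095 + 0.108 + 0.017 = 0.220.
P(Store=Outlet | Category ∈ {elec, home, other}) = 0.220/0.821 = 0.26797.

0.26797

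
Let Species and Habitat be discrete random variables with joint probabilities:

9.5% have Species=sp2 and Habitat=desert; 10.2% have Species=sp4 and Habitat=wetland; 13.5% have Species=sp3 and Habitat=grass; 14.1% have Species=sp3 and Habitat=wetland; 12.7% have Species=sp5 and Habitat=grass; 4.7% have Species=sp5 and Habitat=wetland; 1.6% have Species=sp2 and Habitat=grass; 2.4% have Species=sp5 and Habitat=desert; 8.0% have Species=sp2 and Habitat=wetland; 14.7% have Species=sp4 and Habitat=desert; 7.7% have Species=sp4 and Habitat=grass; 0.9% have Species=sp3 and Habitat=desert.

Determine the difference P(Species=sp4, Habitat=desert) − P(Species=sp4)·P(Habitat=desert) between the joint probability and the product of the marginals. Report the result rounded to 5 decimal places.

0.05735

P(Species=sp4) = 0.077 + 0.102 + 0.147 = 0.326.
P(Habitat=desert) = 0.095 + 0.009 + 0.147 + 0.024 = 0.275.
P(Species=sp4, Habitat=desert) − P(Species=sp4)P(Habitat=desert) = 0.147 − 0.326×0.275 = 0.05735.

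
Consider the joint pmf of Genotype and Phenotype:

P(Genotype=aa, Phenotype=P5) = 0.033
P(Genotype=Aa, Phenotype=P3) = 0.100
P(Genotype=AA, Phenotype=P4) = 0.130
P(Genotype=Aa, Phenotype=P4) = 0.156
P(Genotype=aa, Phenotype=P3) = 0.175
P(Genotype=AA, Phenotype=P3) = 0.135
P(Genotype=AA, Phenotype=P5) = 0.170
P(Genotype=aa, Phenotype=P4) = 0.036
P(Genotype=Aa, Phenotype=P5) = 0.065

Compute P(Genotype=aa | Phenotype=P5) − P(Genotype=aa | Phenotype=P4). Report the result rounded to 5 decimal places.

0.01133

P(Phenotype=P5) = 0.170 + 0.065 + 0.033 = 0.268; P(Genotype=aa | Phenotype=P5) = 0.033/0.268 = 0.123134.
P(Phenotype=P4) = 0.130 + 0.156 + 0.036 = 0.322; P(Genotype=aa | Phenotype=P4) = 0.036/0.322 = 0.111801.
Difference = 0.01133.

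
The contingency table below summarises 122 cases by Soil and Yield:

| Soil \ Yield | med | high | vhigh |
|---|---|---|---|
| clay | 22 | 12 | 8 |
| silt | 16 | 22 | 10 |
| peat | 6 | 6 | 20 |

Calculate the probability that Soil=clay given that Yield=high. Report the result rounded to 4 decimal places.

Total with Yield=high: 12 + 22 + 6 = 40.
P(Soil=clay | Yield=high) = 12/40 = 0.3000.

0.3000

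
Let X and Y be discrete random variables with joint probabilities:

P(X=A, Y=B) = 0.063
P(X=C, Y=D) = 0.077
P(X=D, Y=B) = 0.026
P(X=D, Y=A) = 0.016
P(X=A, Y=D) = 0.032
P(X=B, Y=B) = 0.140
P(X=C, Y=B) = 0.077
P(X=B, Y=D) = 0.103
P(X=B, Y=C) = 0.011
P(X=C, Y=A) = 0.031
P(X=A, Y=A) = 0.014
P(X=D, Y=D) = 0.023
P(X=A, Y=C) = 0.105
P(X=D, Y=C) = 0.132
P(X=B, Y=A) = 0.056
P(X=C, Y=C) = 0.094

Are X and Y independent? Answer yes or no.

no

P(X=B) = 0.310 and P(Y=C) = 0.342, so their product is 0.10602, but P(X=B, Y=C) = 0.011. Since these differ, X and Y are not independent.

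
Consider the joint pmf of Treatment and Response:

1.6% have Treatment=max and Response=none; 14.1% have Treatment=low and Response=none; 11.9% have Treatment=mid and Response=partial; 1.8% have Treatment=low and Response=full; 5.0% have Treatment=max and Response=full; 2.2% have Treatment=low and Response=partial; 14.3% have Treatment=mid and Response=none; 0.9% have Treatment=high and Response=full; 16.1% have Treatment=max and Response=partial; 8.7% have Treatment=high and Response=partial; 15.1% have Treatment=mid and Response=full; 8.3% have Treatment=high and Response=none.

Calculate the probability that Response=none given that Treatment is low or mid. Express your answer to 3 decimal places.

0.478

P(Treatment=low) = 0.141 + 0.022 + 0.018 = 0.181.
P(Treatment=mid) = 0.143 + 0.119 + 0.151 = 0.413.
P(Treatment ∈ {low, mid}) = 0.181 + 0.413 = 0.594; P(Response=none, Treatment ∈ {low, mid}) = 0.141 + 0.143 = 0.284.
P(Response=none | Treatment ∈ {low, mid}) = 0.284/0.594 = 0.478.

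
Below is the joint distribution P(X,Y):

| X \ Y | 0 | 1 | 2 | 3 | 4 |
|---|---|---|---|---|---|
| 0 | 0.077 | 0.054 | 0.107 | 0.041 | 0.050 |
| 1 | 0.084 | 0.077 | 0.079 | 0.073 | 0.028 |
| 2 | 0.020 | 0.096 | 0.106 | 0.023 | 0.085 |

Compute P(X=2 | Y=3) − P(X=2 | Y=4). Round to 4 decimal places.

-0.3536

P(Y=3) = 0.041 + 0.073 + 0.023 = 0.137; P(X=2 | Y=3) = 0.023/0.137 = 0.16788.
P(Y=4) = 0.050 + 0.028 + 0.085 = 0.163; P(X=2 | Y=4) = 0.085/0.163 = 0.52147.
Difference = -0.3536.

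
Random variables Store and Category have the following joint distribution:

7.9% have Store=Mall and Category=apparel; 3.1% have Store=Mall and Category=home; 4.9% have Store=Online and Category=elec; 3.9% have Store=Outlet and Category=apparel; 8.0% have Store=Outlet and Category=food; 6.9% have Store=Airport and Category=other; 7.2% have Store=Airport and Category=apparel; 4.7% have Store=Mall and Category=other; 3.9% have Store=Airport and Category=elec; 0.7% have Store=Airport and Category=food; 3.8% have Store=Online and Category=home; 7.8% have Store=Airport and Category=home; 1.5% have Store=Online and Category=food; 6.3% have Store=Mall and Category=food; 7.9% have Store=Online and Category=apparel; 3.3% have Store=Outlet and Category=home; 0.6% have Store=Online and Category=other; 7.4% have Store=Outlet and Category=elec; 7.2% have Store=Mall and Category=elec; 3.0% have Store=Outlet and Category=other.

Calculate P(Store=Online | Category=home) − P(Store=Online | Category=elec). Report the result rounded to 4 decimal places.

P(Category=home) = 0.031 + 0.078 + 0.033 + 0.038 = 0.180; P(Store=Online | Category=home) = 0.038/0.180 = 0.21111.
P(Category=elec) = 0.072 + 0.039 + 0.074 + 0.049 = 0.234; P(Store=Online | Category=elec) = 0.049/0.234 = 0.20940.
Difference = 0.0017.

0.0017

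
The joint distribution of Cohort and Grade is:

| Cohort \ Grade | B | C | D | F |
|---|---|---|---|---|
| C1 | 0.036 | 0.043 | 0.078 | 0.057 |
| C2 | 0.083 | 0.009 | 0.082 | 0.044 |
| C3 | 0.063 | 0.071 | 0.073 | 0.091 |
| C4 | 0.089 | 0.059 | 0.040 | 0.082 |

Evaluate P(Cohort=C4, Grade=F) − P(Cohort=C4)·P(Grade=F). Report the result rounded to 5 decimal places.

0.00802

P(Cohort=C4) = 0.089 + 0.059 + 0.040 + 0.082 = 0.270.
P(Grade=F) = 0.057 + 0.044 + 0.091 + 0.082 = 0.274.
P(Cohort=C4, Grade=F) − P(Cohort=C4)P(Grade=F) = 0.082 − 0.270×0.274 = 0.00802.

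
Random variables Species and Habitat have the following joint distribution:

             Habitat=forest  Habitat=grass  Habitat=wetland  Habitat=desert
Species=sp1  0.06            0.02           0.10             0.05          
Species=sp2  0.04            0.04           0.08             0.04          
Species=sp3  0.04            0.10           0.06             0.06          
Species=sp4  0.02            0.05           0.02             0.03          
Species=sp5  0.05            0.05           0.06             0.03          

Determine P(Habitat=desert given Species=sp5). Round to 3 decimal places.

P(Species=sp5) = 0.05 + 0.05 + 0.06 + 0.03 = 0.19.
P(Habitat=desert | Species=sp5) = 0.03/0.19 = 0.158.

0.158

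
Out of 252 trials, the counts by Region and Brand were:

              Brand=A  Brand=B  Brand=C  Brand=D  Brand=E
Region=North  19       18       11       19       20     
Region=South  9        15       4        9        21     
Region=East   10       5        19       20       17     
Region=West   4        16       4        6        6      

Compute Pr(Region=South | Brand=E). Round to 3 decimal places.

Total with Brand=E: 20 + 21 + 17 + 6 = 64.
P(Region=South | Brand=E) = 21/64 = 0.328.

0.328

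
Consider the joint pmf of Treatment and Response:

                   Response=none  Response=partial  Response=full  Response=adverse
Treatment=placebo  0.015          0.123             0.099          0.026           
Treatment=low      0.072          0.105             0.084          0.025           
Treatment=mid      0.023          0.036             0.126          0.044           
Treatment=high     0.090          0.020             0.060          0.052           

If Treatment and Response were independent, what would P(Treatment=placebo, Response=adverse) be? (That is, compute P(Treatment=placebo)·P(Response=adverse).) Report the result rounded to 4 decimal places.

0.0387

P(Treatment=placebo) = 0.015 + 0.123 + 0.099 + 0.026 = 0.263.
P(Response=adverse) = 0.026 + 0.025 + 0.044 + 0.052 = 0.147.
Product: 0.263 × 0.147 = 0.0387.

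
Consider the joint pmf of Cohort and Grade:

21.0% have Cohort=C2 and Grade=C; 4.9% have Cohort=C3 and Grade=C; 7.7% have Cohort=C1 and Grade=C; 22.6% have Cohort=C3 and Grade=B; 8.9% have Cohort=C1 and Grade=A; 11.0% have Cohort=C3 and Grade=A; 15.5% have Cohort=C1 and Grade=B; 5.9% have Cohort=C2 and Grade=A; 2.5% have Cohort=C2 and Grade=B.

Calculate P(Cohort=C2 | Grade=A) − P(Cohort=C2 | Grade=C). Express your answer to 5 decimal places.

P(Grade=A) = 0.089 + 0.059 + 0.110 = 0.258; P(Cohort=C2 | Grade=A) = 0.059/0.258 = 0.228682.
P(Grade=C) = 0.077 + 0.210 + 0.049 = 0.336; P(Cohort=C2 | Grade=C) = 0.210/0.336 = 0.625000.
Difference = -0.39632.

-0.39632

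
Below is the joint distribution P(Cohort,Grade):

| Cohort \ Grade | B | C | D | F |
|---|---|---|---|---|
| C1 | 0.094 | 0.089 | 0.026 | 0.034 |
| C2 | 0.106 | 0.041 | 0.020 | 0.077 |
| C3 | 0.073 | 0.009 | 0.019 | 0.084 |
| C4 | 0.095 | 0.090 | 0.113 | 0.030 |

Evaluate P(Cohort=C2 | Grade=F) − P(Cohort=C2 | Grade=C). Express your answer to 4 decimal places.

0.1632

P(Grade=F) = 0.034 + 0.077 + 0.084 + 0.030 = 0.225; P(Cohort=C2 | Grade=F) = 0.077/0.225 = 0.34222.
P(Grade=C) = 0.089 + 0.041 + 0.009 + 0.090 = 0.229; P(Cohort=C2 | Grade=C) = 0.041/0.229 = 0.17904.
Difference = 0.1632.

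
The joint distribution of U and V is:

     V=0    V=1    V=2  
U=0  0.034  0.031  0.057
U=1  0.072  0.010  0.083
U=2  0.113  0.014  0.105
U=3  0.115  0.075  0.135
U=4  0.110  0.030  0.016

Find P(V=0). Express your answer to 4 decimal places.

P(V=0) = 0.034 + 0.072 + 0.113 + 0.115 + 0.110 = 0.444.

0.4440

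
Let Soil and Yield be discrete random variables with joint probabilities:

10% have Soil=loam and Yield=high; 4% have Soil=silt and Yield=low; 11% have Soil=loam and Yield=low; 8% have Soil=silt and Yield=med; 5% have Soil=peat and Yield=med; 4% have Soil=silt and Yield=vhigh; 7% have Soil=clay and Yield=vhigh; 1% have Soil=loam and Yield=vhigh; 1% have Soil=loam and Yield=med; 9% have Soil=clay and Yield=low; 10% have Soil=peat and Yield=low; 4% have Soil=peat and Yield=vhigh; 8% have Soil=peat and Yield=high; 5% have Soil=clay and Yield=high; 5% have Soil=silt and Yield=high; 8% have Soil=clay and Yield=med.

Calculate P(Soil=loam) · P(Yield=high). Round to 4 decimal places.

0.0644

P(Soil=loam) = 0.11 + 0.01 + 0.10 + 0.01 = 0.23.
P(Yield=high) = 0.10 + 0.05 + 0.05 + 0.08 = 0.28.
Product: 0.23 × 0.28 = 0.0644.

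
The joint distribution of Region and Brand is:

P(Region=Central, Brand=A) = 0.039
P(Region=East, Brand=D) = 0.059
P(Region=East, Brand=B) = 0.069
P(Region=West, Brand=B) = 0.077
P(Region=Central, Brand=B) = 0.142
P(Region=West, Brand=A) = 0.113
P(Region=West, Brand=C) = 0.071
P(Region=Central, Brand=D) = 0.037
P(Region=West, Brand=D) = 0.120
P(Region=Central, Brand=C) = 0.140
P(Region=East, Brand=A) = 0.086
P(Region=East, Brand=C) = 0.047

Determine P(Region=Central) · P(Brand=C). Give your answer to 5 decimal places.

P(Region=Central) = 0.039 + 0.142 + 0.140 + 0.037 = 0.358.
P(Brand=C) = 0.047 + 0.071 + 0.140 = 0.258.
Product: 0.358 × 0.258 = 0.09236.

0.09236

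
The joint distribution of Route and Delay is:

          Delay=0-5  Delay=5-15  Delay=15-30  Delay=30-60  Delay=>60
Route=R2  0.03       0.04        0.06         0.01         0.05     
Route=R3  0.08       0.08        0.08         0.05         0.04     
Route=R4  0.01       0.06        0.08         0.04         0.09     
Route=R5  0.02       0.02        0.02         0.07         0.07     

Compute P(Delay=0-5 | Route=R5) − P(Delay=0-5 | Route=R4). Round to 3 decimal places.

P(Route=R5) = 0.02 + 0.02 + 0.02 + 0.07 + 0.07 = 0.20; P(Delay=0-5 | Route=R5) = 0.02/0.20 = 0.1000.
P(Route=R4) = 0.01 + 0.06 + 0.08 + 0.04 + 0.09 = 0.28; P(Delay=0-5 | Route=R4) = 0.01/0.28 = 0.0357.
Difference = 0.064.

0.064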